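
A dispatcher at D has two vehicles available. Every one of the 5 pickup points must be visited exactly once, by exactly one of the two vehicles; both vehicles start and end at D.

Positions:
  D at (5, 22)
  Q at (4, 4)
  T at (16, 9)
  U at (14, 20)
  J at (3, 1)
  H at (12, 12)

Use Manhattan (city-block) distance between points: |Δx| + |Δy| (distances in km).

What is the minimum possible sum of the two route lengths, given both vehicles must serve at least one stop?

Minimum combined distance: 90 km.

There are 2^4 − 1 = 15 ways to divide the 5 stops into two non-empty groups. For each, the best each vehicle can do is its own shortest tour through its group:
  {Q} + {T, U, J, H}: 38 + 72 = 110
  {T} + {Q, U, J, H}: 48 + 64 = 112
  {Q, T} + {U, J, H}: 60 + 64 = 124
  {U} + {Q, T, J, H}: 22 + 68 = 90
  {Q, U} + {T, J, H}: 56 + 68 = 124
  {T, U} + {Q, J, H}: 48 + 60 = 108
  … (15 splits in total)
Best: vehicle 1 D → U → D = 22; vehicle 2 D → Q → J → T → H → D = 68; combined 90.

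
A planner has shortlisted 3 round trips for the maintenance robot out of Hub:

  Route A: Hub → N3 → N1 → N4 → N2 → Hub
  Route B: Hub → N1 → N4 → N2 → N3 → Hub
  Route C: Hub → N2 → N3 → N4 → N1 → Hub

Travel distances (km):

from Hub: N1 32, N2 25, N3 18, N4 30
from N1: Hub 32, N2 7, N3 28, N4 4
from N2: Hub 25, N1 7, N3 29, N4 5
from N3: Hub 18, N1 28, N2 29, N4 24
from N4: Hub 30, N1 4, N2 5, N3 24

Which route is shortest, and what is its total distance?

Route A: 18 + 28 + 4 + 5 + 25 = 80
Route B: 32 + 4 + 5 + 29 + 18 = 88
Route C: 25 + 29 + 24 + 4 + 32 = 114

80 km — Route A is the shortest.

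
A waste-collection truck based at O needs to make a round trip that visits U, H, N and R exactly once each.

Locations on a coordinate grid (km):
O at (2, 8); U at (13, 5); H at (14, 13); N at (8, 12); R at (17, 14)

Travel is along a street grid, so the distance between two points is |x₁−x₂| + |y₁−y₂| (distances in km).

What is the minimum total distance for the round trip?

With 4 stops there are 4!/2 = 12 distinct round trips (a route and its reverse cost the same).
O → U → H → N → R → O: 14+9+7+11+21 = 62
O → U → H → R → N → O: 14+9+4+11+10 = 48
O → U → N → H → R → O: 14+12+7+4+21 = 58
O → U → N → R → H → O: 14+12+11+4+17 = 58
O → U → R → H → N → O: 14+13+4+7+10 = 48
O → U → R → N → H → O: 14+13+11+7+17 = 62
O → H → U → N → R → O: 17+9+12+11+21 = 70
O → H → U → R → N → O: 17+9+13+11+10 = 60
O → H → N → U → R → O: 17+7+12+13+21 = 70
O → H → R → U → N → O: 17+4+13+12+10 = 56
O → N → U → H → R → O: 10+12+9+4+21 = 56
O → N → H → U → R → O: 10+7+9+13+21 = 60
The minimum is 48.
One optimal route: O → U → H → R → N → O (or its reverse).

Shortest round trip = 48 km.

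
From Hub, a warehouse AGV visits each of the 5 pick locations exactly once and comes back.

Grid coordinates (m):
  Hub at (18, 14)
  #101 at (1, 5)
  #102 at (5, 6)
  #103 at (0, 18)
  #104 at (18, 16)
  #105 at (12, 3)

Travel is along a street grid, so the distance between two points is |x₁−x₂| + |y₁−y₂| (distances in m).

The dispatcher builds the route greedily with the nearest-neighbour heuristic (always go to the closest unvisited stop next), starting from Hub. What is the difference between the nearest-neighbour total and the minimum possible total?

4 m longer than the optimal tour.

From Hub: #104=2, #105=17, #102=21, #103=22, #101=26 → choose #104 (2).
From #104: #105=19, #103=20, #102=23, #101=28 → choose #105 (19).
From #105: #102=10, #101=13, #103=27 → choose #102 (10).
From #102: #101=5, #103=17 → choose #101 (5).
From #101: #103=14 → choose #103 (14).
NN route Hub → #104 → #105 → #102 → #101 → #103 → Hub costs 72.
Optimal: Hub → #104 → #103 → #101 → #102 → #105 → Hub costs 68 (by enumerating all 60 distinct tours).
Excess = 72 − 68 = 4.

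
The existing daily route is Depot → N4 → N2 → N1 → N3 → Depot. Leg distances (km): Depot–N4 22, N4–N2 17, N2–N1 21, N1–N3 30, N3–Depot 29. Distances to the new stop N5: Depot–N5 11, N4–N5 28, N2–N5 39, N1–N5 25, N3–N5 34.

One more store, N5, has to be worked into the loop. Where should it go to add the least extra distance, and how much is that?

Insertion cost between consecutive stops i–j is d(i,N5) + d(N5,j) − d(i,j):
  between Depot and N4: 11 + 28 − 22 = 17
  between N4 and N2: 28 + 39 − 17 = 50
  between N2 and N1: 39 + 25 − 21 = 43
  between N1 and N3: 25 + 34 − 30 = 29
  between N3 and Depot: 34 + 11 − 29 = 16
Cheapest insertion is between N3 and Depot, adding 16.
New total = 119 + 16 = 135.

+16 km — insert N5 between N3 and Depot.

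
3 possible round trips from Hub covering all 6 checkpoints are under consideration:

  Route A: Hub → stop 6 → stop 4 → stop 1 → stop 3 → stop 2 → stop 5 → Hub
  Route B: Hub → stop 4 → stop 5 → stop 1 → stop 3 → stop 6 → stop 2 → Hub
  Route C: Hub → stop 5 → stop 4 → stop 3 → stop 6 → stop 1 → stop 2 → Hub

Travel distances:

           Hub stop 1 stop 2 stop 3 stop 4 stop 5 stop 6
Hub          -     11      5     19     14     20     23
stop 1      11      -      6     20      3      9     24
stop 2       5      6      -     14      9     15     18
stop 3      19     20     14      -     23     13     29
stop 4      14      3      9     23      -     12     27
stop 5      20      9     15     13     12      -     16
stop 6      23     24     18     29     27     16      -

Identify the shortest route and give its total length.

Route A: 23 + 27 + 3 + 20 + 14 + 15 + 20 = 122
Route B: 14 + 12 + 9 + 20 + 29 + 18 + 5 = 107
Route C: 20 + 12 + 23 + 29 + 24 + 6 + 5 = 119

107 — Route B is the shortest.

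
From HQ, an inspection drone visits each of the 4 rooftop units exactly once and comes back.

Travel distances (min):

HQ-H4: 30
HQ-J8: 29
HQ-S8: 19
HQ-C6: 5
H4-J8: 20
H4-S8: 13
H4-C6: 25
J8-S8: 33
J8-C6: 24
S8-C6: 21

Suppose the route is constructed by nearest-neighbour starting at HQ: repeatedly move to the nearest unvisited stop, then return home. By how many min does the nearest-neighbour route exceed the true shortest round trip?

The nearest-neighbour route is 7 min longer than optimal.

HQ: C6=5, S8=19, J8=29, H4=30 ⇒ C6
C6: S8=21, J8=24, H4=25 ⇒ S8
S8: H4=13, J8=33 ⇒ H4
H4: J8=20 ⇒ J8
NN route HQ → C6 → S8 → H4 → J8 → HQ costs 88.
Optimal: HQ → S8 → H4 → J8 → C6 → HQ costs 81 (by enumerating all 12 distinct tours).
Excess = 88 − 81 = 7.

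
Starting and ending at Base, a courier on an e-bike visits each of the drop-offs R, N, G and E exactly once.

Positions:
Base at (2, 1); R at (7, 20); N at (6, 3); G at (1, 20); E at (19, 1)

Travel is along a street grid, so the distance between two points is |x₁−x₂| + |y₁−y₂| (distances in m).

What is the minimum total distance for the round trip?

76 m — the shortest possible round trip.

There are 12 distinct closed tours to check (reversals are equivalent).
Base-R-N-G-E-Base: 24+18+22+37+17 = 118
Base-R-N-E-G-Base: 24+18+15+37+20 = 114
Base-R-G-N-E-Base: 24+6+22+15+17 = 84
Base-R-G-E-N-Base: 24+6+37+15+6 = 88
Base-R-E-N-G-Base: 24+31+15+22+20 = 112
Base-R-E-G-N-Base: 24+31+37+22+6 = 120
Base-N-R-G-E-Base: 6+18+6+37+17 = 84
Base-N-R-E-G-Base: 6+18+31+37+20 = 112
Base-N-G-R-E-Base: 6+22+6+31+17 = 82
Base-N-E-R-G-Base: 6+15+31+6+20 = 78
Base-G-R-N-E-Base: 20+6+18+15+17 = 76
Base-G-N-R-E-Base: 20+22+18+31+17 = 108
The minimum is 76.
One optimal route: Base → G → R → N → E → Base (or its reverse).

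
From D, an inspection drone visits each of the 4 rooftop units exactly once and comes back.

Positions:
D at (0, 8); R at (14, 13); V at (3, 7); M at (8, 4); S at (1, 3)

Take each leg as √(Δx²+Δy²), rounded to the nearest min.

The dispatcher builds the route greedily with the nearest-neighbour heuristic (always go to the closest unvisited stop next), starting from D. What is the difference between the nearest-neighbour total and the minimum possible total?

From D: V=3, S=5, M=9, R=15 → choose V (3).
From V: S=4, M=6, R=13 → choose S (4).
From S: M=7, R=16 → choose M (7).
From M: R=11 → choose R (11).
NN route D → V → S → M → R → D costs 40.
Optimal: D → V → R → M → S → D costs 39 (by enumerating all 12 distinct tours).
Excess = 40 − 39 = 1.

1 min longer than the optimal tour.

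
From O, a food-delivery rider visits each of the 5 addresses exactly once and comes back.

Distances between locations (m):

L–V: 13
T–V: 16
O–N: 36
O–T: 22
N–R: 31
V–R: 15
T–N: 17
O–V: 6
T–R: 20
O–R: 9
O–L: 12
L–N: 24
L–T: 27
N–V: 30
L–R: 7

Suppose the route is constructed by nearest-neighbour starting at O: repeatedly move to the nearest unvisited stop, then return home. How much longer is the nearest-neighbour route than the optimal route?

Excess over optimum: 20 m.

O: V=6, R=9, L=12, T=22, N=36 ⇒ V
V: L=13, R=15, T=16, N=30 ⇒ L
L: R=7, N=24, T=27 ⇒ R
R: T=20, N=31 ⇒ T
T: N=17 ⇒ N
NN route O → V → L → R → T → N → O costs 99.
Optimal: O → V → T → N → L → R → O costs 79 (by enumerating all 60 distinct tours).
Excess = 99 − 79 = 20.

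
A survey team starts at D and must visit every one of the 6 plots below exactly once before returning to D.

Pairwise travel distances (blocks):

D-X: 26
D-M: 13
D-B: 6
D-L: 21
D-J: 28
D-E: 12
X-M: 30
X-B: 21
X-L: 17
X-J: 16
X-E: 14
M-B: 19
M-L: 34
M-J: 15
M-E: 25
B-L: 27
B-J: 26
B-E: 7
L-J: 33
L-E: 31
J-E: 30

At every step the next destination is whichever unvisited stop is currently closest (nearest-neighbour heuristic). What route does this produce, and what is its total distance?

Total distance 113 blocks via the nearest-neighbour route D → B → E → X → J → M → L → D.

At D the remaining stops are B 6, E 12, M 13, L 21, X 26, J 28; go to B.
At B the remaining stops are E 7, M 19, X 21, J 26, L 27; go to E.
At E the remaining stops are X 14, M 25, J 30, L 31; go to X.
At X the remaining stops are J 16, L 17, M 30; go to J.
At J the remaining stops are M 15, L 33; go to M.
At M the remaining stops are L 34; go to L.
Return L→D: 21.
Total = 6 + 7 + 14 + 16 + 15 + 34 + 21 = 113.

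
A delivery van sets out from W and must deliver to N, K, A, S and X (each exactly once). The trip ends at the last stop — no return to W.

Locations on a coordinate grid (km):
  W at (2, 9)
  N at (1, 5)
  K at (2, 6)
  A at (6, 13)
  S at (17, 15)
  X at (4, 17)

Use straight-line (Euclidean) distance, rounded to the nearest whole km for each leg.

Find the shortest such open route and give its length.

There are 5! = 120 possible orderings.
W - N - K - A - S - X: 4+1+8+11+13 = 37
W - N - K - A - X - S: 4+1+8+4+13 = 30
W - N - K - S - A - X: 4+1+17+11+4 = 37
W - N - K - S - X - A: 4+1+17+13+4 = 39
W - N - K - X - A - S: 4+1+11+4+11 = 31
W - N - K - X - S - A: 4+1+11+13+11 = 40
W - N - A - K - S - X: 4+9+8+17+13 = 51
W - N - A - K - X - S: 4+9+8+11+13 = 45
W - N - A - S - K - X: 4+9+11+17+11 = 52
W - N - A - S - X - K: 4+9+11+13+11 = 48
W - N - A - X - K - S: 4+9+4+11+17 = 45
W - N - A - X - S - K: 4+9+4+13+17 = 47
W - N - S - K - A - X: 4+19+17+8+4 = 52
W - N - S - K - X - A: 4+19+17+11+4 = 55
… (106 more)
The minimum is 30.
One shortest path: W → N → K → A → X → S.

Shortest open route: 30 km.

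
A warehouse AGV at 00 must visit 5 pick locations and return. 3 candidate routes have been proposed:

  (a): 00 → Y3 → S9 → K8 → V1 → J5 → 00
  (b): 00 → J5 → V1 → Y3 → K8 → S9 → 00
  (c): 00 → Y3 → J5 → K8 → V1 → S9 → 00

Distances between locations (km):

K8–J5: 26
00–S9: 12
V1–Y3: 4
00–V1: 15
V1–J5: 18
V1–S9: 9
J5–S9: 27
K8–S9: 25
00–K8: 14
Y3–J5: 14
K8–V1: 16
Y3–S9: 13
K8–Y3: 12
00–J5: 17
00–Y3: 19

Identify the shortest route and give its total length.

(a): 19 + 13 + 25 + 16 + 18 + 17 = 108
(b): 17 + 18 + 4 + 12 + 25 + 12 = 88
(c): 19 + 14 + 26 + 16 + 9 + 12 = 96

Shortest is (b), total 88 km.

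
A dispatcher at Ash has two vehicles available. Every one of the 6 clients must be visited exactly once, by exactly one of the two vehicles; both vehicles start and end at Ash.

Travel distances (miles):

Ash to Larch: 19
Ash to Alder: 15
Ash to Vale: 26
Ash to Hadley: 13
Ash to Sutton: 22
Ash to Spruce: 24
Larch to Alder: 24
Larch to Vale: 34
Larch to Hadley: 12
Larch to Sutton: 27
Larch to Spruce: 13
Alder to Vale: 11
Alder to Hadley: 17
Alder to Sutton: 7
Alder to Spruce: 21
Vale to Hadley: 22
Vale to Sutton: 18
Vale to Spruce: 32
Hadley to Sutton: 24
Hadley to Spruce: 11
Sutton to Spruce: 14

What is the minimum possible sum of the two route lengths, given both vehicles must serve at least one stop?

There are 2^5 − 1 = 31 ways to divide the 6 stops into two non-empty groups. For each, the best each vehicle can do is its own shortest tour through its group:
  {Larch} + {Alder, Vale, Hadley, Sutton, Spruce}: 38 + 82 = 120
  {Alder} + {Larch, Vale, Hadley, Sutton, Spruce}: 30 + 96 = 126
  {Larch, Alder} + {Vale, Hadley, Sutton, Spruce}: 58 + 82 = 140
  {Vale} + {Larch, Alder, Hadley, Sutton, Spruce}: 52 + 74 = 126
  {Larch, Vale} + {Alder, Hadley, Sutton, Spruce}: 79 + 60 = 139
  {Alder, Vale} + {Larch, Hadley, Sutton, Spruce}: 52 + 74 = 126
  … (31 splits in total)
  {Hadley} + {Larch, Alder, Vale, Sutton, Spruce}: 26 + 90 = 116  ← best
Best: vehicle 1 Ash → Hadley → Ash = 26; vehicle 2 Ash → Larch → Spruce → Sutton → Alder → Vale → Ash = 90; combined 116.

116 miles — the smallest possible combined total.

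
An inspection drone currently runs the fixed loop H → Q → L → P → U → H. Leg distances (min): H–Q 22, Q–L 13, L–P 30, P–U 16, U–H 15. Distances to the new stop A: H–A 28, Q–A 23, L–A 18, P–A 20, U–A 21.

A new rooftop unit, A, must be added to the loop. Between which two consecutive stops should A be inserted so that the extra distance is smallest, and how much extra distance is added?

+8 min — insert A between L and P.

Insertion cost between consecutive stops i–j is d(i,A) + d(A,j) − d(i,j):
  between H and Q: 28 + 23 − 22 = 29
  between Q and L: 23 + 18 − 13 = 28
  between L and P: 18 + 20 − 30 = 8
  between P and U: 20 + 21 − 16 = 25
  between U and H: 21 + 28 − 15 = 34
Cheapest insertion is between L and P, adding 8.
New total = 96 + 8 = 104.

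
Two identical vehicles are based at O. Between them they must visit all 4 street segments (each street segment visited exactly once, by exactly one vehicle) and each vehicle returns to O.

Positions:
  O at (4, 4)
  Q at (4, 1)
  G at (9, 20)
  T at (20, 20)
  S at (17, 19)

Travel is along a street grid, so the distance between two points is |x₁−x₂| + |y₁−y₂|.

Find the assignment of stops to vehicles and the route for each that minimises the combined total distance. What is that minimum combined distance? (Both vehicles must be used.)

Check every non-empty split of the stops between the two vehicles; for each half take its own optimal tour:
  {Q} + {G, T, S}: 6 + 64 = 70
  {G} + {Q, T, S}: 42 + 70 = 112
  {Q, G} + {T, S}: 48 + 64 = 112
  {T} + {Q, G, S}: 64 + 64 = 128
  {Q, T} + {G, S}: 70 + 58 = 128
  {G, T} + {Q, S}: 64 + 62 = 126
  … (7 splits in total)
Best: vehicle 1 O → Q → O = 6; vehicle 2 O → G → T → S → O = 64; combined 70.

70 — the smallest possible combined total.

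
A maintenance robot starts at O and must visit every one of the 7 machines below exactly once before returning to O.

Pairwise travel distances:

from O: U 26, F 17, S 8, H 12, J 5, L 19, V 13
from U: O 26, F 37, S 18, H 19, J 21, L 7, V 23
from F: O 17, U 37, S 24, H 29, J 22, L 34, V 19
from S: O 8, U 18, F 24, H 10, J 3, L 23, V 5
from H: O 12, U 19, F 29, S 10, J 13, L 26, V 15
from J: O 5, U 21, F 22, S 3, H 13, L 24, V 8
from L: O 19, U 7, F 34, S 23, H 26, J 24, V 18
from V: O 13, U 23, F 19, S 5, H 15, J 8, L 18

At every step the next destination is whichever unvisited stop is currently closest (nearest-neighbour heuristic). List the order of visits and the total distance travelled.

Nearest-neighbour total = 105; route O → J → S → V → H → U → L → F → O.

From O: distances to unvisited — J=5, S=8, H=12, V=13, F=17, L=19, U=26. Nearest is J (5).
From J: distances to unvisited — S=3, V=8, H=13, U=21, F=22, L=24. Nearest is S (3).
From S: distances to unvisited — V=5, H=10, U=18, L=23, F=24. Nearest is V (5).
From V: distances to unvisited — H=15, L=18, F=19, U=23. Nearest is H (15).
From H: distances to unvisited — U=19, L=26, F=29. Nearest is U (19).
From U: distances to unvisited — L=7, F=37. Nearest is L (7).
From L: distances to unvisited — F=34. Nearest is F (34).
Return F→O: 17.
Total = 5 + 3 + 5 + 15 + 19 + 7 + 34 + 17 = 105.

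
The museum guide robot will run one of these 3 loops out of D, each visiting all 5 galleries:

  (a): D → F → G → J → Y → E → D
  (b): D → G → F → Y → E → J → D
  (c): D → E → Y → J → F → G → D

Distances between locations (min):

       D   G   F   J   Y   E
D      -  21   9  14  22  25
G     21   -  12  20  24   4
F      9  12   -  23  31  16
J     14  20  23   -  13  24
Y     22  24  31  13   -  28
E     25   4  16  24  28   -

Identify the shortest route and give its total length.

107 min — (a) is the shortest.

(a): 9 + 12 + 20 + 13 + 28 + 25 = 107
(b): 21 + 12 + 31 + 28 + 24 + 14 = 130
(c): 25 + 28 + 13 + 23 + 12 + 21 = 122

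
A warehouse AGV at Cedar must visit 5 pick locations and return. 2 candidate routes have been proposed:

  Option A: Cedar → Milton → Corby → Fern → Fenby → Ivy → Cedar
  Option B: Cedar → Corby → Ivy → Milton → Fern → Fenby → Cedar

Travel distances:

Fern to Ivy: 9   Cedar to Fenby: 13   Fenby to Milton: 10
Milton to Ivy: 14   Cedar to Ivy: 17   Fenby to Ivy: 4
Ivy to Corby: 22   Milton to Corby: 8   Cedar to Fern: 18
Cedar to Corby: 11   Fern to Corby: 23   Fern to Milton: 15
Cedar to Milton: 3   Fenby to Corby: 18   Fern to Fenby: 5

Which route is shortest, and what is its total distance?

Option A: 3 + 8 + 23 + 5 + 4 + 17 = 60
Option B: 11 + 22 + 14 + 15 + 5 + 13 = 80

60 — Option A is the shortest.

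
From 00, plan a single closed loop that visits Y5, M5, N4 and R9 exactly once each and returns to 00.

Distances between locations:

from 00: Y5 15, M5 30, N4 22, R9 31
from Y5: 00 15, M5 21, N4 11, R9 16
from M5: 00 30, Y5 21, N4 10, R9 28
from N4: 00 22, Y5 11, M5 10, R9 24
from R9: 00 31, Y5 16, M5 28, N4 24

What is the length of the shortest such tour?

There are 12 distinct closed tours to check (reversals are equivalent).
00-Y5-M5-N4-R9-00: 15+21+10+24+31 = 101
00-Y5-M5-R9-N4-00: 15+21+28+24+22 = 110
00-Y5-N4-M5-R9-00: 15+11+10+28+31 = 95
00-Y5-N4-R9-M5-00: 15+11+24+28+30 = 108
00-Y5-R9-M5-N4-00: 15+16+28+10+22 = 91
00-Y5-R9-N4-M5-00: 15+16+24+10+30 = 95
00-M5-Y5-N4-R9-00: 30+21+11+24+31 = 117
00-M5-Y5-R9-N4-00: 30+21+16+24+22 = 113
00-M5-N4-Y5-R9-00: 30+10+11+16+31 = 98
00-M5-R9-Y5-N4-00: 30+28+16+11+22 = 107
00-N4-Y5-M5-R9-00: 22+11+21+28+31 = 113
00-N4-M5-Y5-R9-00: 22+10+21+16+31 = 100
The minimum is 91.
One optimal route: 00 → Y5 → R9 → M5 → N4 → 00 (or its reverse).

Minimum total distance: 91.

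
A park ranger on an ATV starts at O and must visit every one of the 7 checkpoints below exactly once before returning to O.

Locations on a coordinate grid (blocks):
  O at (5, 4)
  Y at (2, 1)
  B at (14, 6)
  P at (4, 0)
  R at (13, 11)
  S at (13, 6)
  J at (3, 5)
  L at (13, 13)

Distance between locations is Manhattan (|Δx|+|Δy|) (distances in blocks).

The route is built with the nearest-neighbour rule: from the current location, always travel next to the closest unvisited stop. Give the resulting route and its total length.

At O the remaining stops are J 3, P 5, Y 6, S 10, B 11, R 15, L 17; go to J.
At J the remaining stops are Y 5, P 6, S 11, B 12, R 16, L 18; go to Y.
At Y the remaining stops are P 3, S 16, B 17, R 21, L 23; go to P.
At P the remaining stops are S 15, B 16, R 20, L 22; go to S.
At S the remaining stops are B 1, R 5, L 7; go to B.
At B the remaining stops are R 6, L 8; go to R.
At R the remaining stops are L 2; go to L.
Return L→O: 17.
Total = 3 + 5 + 3 + 15 + 1 + 6 + 2 + 17 = 52.

Nearest-neighbour total = 52 blocks; route O → J → Y → P → S → B → R → L → O.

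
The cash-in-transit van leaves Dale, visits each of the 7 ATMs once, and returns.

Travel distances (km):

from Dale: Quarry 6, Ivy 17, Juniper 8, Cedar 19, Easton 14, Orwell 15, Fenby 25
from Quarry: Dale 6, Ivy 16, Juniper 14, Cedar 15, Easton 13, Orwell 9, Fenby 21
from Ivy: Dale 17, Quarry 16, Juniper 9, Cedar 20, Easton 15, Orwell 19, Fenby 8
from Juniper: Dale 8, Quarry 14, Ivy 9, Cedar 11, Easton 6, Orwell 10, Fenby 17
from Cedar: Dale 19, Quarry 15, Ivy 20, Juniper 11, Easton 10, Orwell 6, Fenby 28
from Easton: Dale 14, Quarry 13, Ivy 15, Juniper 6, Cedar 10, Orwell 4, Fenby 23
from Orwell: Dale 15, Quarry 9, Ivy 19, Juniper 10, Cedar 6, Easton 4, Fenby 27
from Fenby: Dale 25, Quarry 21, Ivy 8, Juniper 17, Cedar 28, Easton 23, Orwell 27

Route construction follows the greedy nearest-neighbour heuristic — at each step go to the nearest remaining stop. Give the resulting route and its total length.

Dale → [Quarry:6 / Juniper:8 / Easton:14 / Orwell:15 / Ivy:17 / Cedar:19 / Fenby:25] → Quarry (6)
Quarry → [Orwell:9 / Easton:13 / Juniper:14 / Cedar:15 / Ivy:16 / Fenby:21] → Orwell (9)
Orwell → [Easton:4 / Cedar:6 / Juniper:10 / Ivy:19 / Fenby:27] → Easton (4)
Easton → [Juniper:6 / Cedar:10 / Ivy:15 / Fenby:23] → Juniper (6)
Juniper → [Ivy:9 / Cedar:11 / Fenby:17] → Ivy (9)
Ivy → [Fenby:8 / Cedar:20] → Fenby (8)
Fenby → [Cedar:28] → Cedar (28)
Return Cedar→Dale: 19.
Total = 6 + 9 + 4 + 6 + 9 + 8 + 28 + 19 = 89.

89 km along Dale → Quarry → Orwell → Easton → Juniper → Ivy → Fenby → Cedar → Dale.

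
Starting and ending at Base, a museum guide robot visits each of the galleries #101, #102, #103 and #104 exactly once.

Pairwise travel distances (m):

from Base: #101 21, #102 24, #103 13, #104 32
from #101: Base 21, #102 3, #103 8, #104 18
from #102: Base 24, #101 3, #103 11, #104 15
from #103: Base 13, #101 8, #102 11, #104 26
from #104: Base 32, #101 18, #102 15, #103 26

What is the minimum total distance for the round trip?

71 m — the shortest possible round trip.

There are 12 distinct closed tours to check (reversals are equivalent).
Base - #101 - #102 - #103 - #104 - Base: 21+3+11+26+32 = 93
Base - #101 - #102 - #104 - #103 - Base: 21+3+15+26+13 = 78
Base - #101 - #103 - #102 - #104 - Base: 21+8+11+15+32 = 87
Base - #101 - #103 - #104 - #102 - Base: 21+8+26+15+24 = 94
Base - #101 - #104 - #102 - #103 - Base: 21+18+15+11+13 = 78
Base - #101 - #104 - #103 - #102 - Base: 21+18+26+11+24 = 100
Base - #102 - #101 - #103 - #104 - Base: 24+3+8+26+32 = 93
Base - #102 - #101 - #104 - #103 - Base: 24+3+18+26+13 = 84
Base - #102 - #103 - #101 - #104 - Base: 24+11+8+18+32 = 93
Base - #102 - #104 - #101 - #103 - Base: 24+15+18+8+13 = 78
Base - #103 - #101 - #102 - #104 - Base: 13+8+3+15+32 = 71
Base - #103 - #102 - #101 - #104 - Base: 13+11+3+18+32 = 77
The minimum is 71.
One optimal route: Base → #103 → #101 → #102 → #104 → Base (or its reverse).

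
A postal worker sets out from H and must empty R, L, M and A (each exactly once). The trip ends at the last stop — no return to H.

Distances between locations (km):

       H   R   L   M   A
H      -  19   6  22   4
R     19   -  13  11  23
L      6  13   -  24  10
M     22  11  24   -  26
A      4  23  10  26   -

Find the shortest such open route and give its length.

There are 4! = 24 possible orderings.
H → R → L → M → A: 19+13+24+26 = 82
H → R → L → A → M: 19+13+10+26 = 68
H → R → M → L → A: 19+11+24+10 = 64
H → R → M → A → L: 19+11+26+10 = 66
H → R → A → L → M: 19+23+10+24 = 76
H → R → A → M → L: 19+23+26+24 = 92
H → L → R → M → A: 6+13+11+26 = 56
H → L → R → A → M: 6+13+23+26 = 68
H → L → M → R → A: 6+24+11+23 = 64
H → L → M → A → R: 6+24+26+23 = 79
H → L → A → R → M: 6+10+23+11 = 50
H → L → A → M → R: 6+10+26+11 = 53
H → M → R → L → A: 22+11+13+10 = 56
H → M → R → A → L: 22+11+23+10 = 66
… (10 more)
H → A → L → R → M: 4+10+13+11 = 38  ← best
The minimum is 38.
One shortest path: H → A → L → R → M.

Minimum one-way distance = 38 km.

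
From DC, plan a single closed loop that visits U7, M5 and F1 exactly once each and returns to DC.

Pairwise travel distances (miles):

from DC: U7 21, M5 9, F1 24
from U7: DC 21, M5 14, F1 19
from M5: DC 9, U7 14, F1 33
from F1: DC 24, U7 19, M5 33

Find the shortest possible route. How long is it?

Shortest round trip = 66 miles.

There are 3 distinct closed tours to check (reversals are equivalent).
DC-U7-M5-F1-DC: 21+14+33+24 = 92
DC-U7-F1-M5-DC: 21+19+33+9 = 82
DC-M5-U7-F1-DC: 9+14+19+24 = 66
The minimum is 66.
One optimal route: DC → M5 → U7 → F1 → DC (or its reverse).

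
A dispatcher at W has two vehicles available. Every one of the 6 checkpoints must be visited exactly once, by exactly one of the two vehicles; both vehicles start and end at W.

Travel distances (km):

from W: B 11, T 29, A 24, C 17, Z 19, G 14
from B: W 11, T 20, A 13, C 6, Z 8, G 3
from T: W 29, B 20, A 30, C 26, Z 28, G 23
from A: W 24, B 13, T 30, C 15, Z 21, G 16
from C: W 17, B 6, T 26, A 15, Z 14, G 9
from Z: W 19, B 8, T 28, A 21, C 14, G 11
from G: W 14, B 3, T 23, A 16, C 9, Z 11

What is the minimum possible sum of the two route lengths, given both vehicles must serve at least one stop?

Try each way of splitting the stops between the two vehicles (each non-empty) and, for each split, find the best tour for each vehicle:
  {B} + {T, A, C, Z, G}: 22 + 113 = 135
  {T} + {B, A, C, Z, G}: 58 + 78 = 136
  {B, T} + {A, C, Z, G}: 60 + 78 = 138
  {A} + {B, T, C, Z, G}: 48 + 94 = 142
  {B, A} + {T, C, Z, G}: 48 + 94 = 142
  {T, A} + {B, C, Z, G}: 83 + 56 = 139
  … (31 splits in total)
Best: vehicle 1 W → B → W = 22; vehicle 2 W → T → A → C → Z → G → W = 113; combined 135.

135 km — the smallest possible combined total.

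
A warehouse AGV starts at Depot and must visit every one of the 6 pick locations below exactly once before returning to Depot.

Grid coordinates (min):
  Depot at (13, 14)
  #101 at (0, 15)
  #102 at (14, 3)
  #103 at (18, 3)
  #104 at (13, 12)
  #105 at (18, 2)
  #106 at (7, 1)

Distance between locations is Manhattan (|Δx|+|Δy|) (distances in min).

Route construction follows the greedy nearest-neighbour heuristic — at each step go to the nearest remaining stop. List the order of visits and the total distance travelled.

Nearest-neighbour total = 64 min; route Depot → #104 → #102 → #103 → #105 → #106 → #101 → Depot.

At Depot the remaining stops are #104 2, #102 12, #101 14, #103 16, #105 17, #106 19; go to #104.
At #104 the remaining stops are #102 10, #103 14, #105 15, #101 16, #106 17; go to #102.
At #102 the remaining stops are #103 4, #105 5, #106 9, #101 26; go to #103.
At #103 the remaining stops are #105 1, #106 13, #101 30; go to #105.
At #105 the remaining stops are #106 12, #101 31; go to #106.
At #106 the remaining stops are #101 21; go to #101.
Return #101→Depot: 14.
Total = 2 + 10 + 4 + 1 + 12 + 21 + 14 = 64.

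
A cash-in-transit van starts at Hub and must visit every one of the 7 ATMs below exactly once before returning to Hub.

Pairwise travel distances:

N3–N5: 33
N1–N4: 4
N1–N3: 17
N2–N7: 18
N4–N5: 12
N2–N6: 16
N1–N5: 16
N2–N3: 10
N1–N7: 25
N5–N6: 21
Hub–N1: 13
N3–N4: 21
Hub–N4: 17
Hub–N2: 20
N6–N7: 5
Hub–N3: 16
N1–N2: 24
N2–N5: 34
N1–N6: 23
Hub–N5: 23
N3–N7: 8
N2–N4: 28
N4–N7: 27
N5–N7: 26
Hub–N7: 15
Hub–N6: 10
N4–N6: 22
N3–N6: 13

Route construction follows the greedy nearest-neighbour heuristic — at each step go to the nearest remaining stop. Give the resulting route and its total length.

96 along Hub → N6 → N7 → N3 → N2 → N1 → N4 → N5 → Hub.

From Hub: distances to unvisited — N6=10, N1=13, N7=15, N3=16, N4=17, N2=20, N5=23. Nearest is N6 (10).
From N6: distances to unvisited — N7=5, N3=13, N2=16, N5=21, N4=22, N1=23. Nearest is N7 (5).
From N7: distances to unvisited — N3=8, N2=18, N1=25, N5=26, N4=27. Nearest is N3 (8).
From N3: distances to unvisited — N2=10, N1=17, N4=21, N5=33. Nearest is N2 (10).
From N2: distances to unvisited — N1=24, N4=28, N5=34. Nearest is N1 (24).
From N1: distances to unvisited — N4=4, N5=16. Nearest is N4 (4).
From N4: distances to unvisited — N5=12. Nearest is N5 (12).
Return N5→Hub: 23.
Total = 10 + 5 + 8 + 10 + 24 + 4 + 12 + 23 = 96.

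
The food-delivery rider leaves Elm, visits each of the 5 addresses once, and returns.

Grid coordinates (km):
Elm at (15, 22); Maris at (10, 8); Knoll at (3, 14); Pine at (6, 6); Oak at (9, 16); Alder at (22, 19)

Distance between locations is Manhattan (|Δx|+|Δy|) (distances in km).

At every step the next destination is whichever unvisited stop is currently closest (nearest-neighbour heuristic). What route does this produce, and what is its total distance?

From Elm: distances to unvisited — Alder=10, Oak=12, Maris=19, Knoll=20, Pine=25. Nearest is Alder (10).
From Alder: distances to unvisited — Oak=16, Maris=23, Knoll=24, Pine=29. Nearest is Oak (16).
From Oak: distances to unvisited — Knoll=8, Maris=9, Pine=13. Nearest is Knoll (8).
From Knoll: distances to unvisited — Pine=11, Maris=13. Nearest is Pine (11).
From Pine: distances to unvisited — Maris=6. Nearest is Maris (6).
Return Maris→Elm: 19.
Total = 10 + 16 + 8 + 11 + 6 + 19 = 70.

Total distance 70 km via the nearest-neighbour route Elm → Alder → Oak → Knoll → Pine → Maris → Elm.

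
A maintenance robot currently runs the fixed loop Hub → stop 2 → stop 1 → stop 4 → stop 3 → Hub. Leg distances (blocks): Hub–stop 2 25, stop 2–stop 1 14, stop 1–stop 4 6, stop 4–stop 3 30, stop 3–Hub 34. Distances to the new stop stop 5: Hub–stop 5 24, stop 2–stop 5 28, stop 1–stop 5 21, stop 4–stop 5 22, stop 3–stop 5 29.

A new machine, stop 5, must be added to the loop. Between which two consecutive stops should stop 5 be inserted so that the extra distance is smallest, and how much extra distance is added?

Minimum extra distance: 19 blocks, inserting stop 5 between stop 3 and Hub.

Insertion cost between consecutive stops i–j is d(i,stop 5) + d(stop 5,j) − d(i,j):
  between Hub and stop 2: 24 + 28 − 25 = 27
  between stop 2 and stop 1: 28 + 21 − 14 = 35
  between stop 1 and stop 4: 21 + 22 − 6 = 37
  between stop 4 and stop 3: 22 + 29 − 30 = 21
  between stop 3 and Hub: 29 + 24 − 34 = 19
Cheapest insertion is between stop 3 and Hub, adding 19.
New total = 109 + 19 = 128.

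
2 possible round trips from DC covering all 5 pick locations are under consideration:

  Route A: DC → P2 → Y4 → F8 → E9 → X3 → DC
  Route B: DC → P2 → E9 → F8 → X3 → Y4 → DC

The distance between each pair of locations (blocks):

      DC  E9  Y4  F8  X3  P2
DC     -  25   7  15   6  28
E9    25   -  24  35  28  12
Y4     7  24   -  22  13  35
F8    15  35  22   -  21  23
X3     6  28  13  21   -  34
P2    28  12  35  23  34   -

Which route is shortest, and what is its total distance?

Route A: 28 + 35 + 22 + 35 + 28 + 6 = 154
Route B: 28 + 12 + 35 + 21 + 13 + 7 = 116

116 blocks — Route B is the shortest.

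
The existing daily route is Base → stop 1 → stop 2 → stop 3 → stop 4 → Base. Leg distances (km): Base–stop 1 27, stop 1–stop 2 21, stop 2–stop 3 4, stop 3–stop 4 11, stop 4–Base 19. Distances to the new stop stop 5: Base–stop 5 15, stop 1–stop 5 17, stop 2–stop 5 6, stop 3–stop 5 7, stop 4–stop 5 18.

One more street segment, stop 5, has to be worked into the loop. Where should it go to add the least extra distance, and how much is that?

Insertion cost between consecutive stops i–j is d(i,stop 5) + d(stop 5,j) − d(i,j):
  between Base and stop 1: 15 + 17 − 27 = 5
  between stop 1 and stop 2: 17 + 6 − 21 = 2
  between stop 2 and stop 3: 6 + 7 − 4 = 9
  between stop 3 and stop 4: 7 + 18 − 11 = 14
  between stop 4 and Base: 18 + 15 − 19 = 14
Cheapest insertion is between stop 1 and stop 2, adding 2.
New total = 82 + 2 = 84.

+2 km — insert stop 5 between stop 1 and stop 2.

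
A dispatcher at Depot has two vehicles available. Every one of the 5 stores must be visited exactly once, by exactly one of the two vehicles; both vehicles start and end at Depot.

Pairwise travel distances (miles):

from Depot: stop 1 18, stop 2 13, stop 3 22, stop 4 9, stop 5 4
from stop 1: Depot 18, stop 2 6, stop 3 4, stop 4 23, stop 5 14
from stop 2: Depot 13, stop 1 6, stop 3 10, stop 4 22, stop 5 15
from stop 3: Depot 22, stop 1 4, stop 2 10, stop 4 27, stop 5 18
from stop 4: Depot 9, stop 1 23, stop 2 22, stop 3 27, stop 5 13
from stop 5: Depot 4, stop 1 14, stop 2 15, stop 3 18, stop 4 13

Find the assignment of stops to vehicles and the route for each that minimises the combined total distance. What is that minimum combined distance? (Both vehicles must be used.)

Try each way of splitting the stops between the two vehicles (each non-empty) and, for each split, find the best tour for each vehicle:
  {stop 1} + {stop 2, stop 3, stop 4, stop 5}: 36 + 63 = 99
  {stop 2} + {stop 1, stop 3, stop 4, stop 5}: 26 + 58 = 84
  {stop 1, stop 2} + {stop 3, stop 4, stop 5}: 37 + 58 = 95
  {stop 3} + {stop 1, stop 2, stop 4, stop 5}: 44 + 55 = 99
  {stop 1, stop 3} + {stop 2, stop 4, stop 5}: 44 + 50 = 94
  {stop 2, stop 3} + {stop 1, stop 4, stop 5}: 45 + 50 = 95
  … (15 splits in total)
  {stop 4} + {stop 1, stop 2, stop 3, stop 5}: 18 + 45 = 63  ← best
Best: vehicle 1 Depot → stop 4 → Depot = 18; vehicle 2 Depot → stop 2 → stop 1 → stop 3 → stop 5 → Depot = 45; combined 63.

63 miles — the smallest possible combined total.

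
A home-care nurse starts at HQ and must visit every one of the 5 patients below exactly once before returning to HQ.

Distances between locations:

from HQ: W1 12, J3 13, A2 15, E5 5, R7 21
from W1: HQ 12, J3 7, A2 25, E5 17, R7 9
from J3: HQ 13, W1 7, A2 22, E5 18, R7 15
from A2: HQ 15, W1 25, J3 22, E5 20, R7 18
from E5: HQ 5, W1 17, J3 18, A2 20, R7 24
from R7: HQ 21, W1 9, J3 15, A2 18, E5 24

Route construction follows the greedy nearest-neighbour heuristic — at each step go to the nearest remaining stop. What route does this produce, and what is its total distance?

HQ → [E5:5 / W1:12 / J3:13 / A2:15 / R7:21] → E5 (5)
E5 → [W1:17 / J3:18 / A2:20 / R7:24] → W1 (17)
W1 → [J3:7 / R7:9 / A2:25] → J3 (7)
J3 → [R7:15 / A2:22] → R7 (15)
R7 → [A2:18] → A2 (18)
Return A2→HQ: 15.
Total = 5 + 17 + 7 + 15 + 18 + 15 = 77.

Total distance 77 via the nearest-neighbour route HQ → E5 → W1 → J3 → R7 → A2 → HQ.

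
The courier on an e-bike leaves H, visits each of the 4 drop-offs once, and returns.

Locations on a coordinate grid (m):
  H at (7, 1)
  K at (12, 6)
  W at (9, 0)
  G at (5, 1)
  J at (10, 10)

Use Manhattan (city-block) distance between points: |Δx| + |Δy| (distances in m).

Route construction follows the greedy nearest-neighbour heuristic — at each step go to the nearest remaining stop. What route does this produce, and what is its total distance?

Nearest-neighbour total = 34 m; route H → G → W → K → J → H.

At H the remaining stops are G 2, W 3, K 10, J 12; go to G.
At G the remaining stops are W 5, K 12, J 14; go to W.
At W the remaining stops are K 9, J 11; go to K.
At K the remaining stops are J 6; go to J.
Return J→H: 12.
Total = 2 + 5 + 9 + 6 + 12 = 34.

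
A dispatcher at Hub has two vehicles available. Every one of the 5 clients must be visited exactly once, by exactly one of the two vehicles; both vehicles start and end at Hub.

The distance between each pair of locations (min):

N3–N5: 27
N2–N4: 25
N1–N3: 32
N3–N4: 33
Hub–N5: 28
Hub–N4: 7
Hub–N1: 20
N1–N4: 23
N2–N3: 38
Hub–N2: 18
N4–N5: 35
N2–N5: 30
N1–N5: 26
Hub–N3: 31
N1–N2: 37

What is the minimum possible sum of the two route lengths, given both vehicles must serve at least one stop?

There are 2^4 − 1 = 15 ways to divide the 5 stops into two non-empty groups. For each, the best each vehicle can do is its own shortest tour through its group:
  {N1} + {N2, N3, N4, N5}: 40 + 115 = 155
  {N2} + {N1, N3, N4, N5}: 36 + 113 = 149
  {N1, N2} + {N3, N4, N5}: 75 + 95 = 170
  {N3} + {N1, N2, N4, N5}: 62 + 104 = 166
  {N1, N3} + {N2, N4, N5}: 83 + 90 = 173
  {N2, N3} + {N1, N4, N5}: 87 + 84 = 171
  … (15 splits in total)
  {N4} + {N1, N2, N3, N5}: 14 + 127 = 141  ← best
Best: vehicle 1 Hub → N4 → Hub = 14; vehicle 2 Hub → N1 → N3 → N5 → N2 → Hub = 127; combined 141.

141 min — the smallest possible combined total.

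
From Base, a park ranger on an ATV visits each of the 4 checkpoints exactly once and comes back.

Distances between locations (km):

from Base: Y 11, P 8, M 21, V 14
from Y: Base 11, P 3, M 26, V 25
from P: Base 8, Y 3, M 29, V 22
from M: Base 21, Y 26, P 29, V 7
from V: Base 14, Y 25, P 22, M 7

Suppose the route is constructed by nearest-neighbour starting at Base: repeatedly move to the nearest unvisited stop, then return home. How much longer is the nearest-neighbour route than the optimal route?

Base: P=8, Y=11, V=14, M=21 ⇒ P
P: Y=3, V=22, M=29 ⇒ Y
Y: V=25, M=26 ⇒ V
V: M=7 ⇒ M
NN route Base → P → Y → V → M → Base costs 64.
Optimal: Base → P → Y → M → V → Base costs 58 (by enumerating all 12 distinct tours).
Excess = 64 − 58 = 6.

6 km longer than the optimal tour.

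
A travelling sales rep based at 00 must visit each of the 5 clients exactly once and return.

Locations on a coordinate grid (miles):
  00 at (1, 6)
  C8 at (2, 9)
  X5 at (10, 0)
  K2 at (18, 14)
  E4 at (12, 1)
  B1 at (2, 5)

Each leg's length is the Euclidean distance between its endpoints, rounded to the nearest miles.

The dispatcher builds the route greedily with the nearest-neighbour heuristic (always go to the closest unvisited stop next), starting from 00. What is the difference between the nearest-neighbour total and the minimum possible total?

Excess over optimum: 6 miles.

From 00: B1=1, C8=3, X5=11, E4=12, K2=19 → choose B1 (1).
From B1: C8=4, X5=9, E4=11, K2=18 → choose C8 (4).
From C8: X5=12, E4=13, K2=17 → choose X5 (12).
From X5: E4=2, K2=16 → choose E4 (2).
From E4: K2=14 → choose K2 (14).
NN route 00 → B1 → C8 → X5 → E4 → K2 → 00 costs 52.
Optimal: 00 → C8 → K2 → E4 → X5 → B1 → 00 costs 46 (by enumerating all 60 distinct tours).
Excess = 52 − 46 = 6.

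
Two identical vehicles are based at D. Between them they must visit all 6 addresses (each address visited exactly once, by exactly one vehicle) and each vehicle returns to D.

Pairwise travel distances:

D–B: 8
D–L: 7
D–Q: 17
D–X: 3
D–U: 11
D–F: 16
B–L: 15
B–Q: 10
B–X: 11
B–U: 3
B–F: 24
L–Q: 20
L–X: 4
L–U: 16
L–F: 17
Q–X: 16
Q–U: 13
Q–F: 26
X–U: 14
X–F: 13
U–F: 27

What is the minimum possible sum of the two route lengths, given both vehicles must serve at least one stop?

Minimum combined distance: 80.

Try each way of splitting the stops between the two vehicles (each non-empty) and, for each split, find the best tour for each vehicle:
  {B} + {L, Q, X, U, F}: 16 + 74 = 90
  {L} + {B, Q, X, U, F}: 14 + 66 = 80
  {B, L} + {Q, X, U, F}: 30 + 66 = 96
  {Q} + {B, L, X, U, F}: 34 + 60 = 94
  {B, Q} + {L, X, U, F}: 35 + 60 = 95
  {L, Q} + {B, X, U, F}: 44 + 54 = 98
  … (31 splits in total)
Best: vehicle 1 D → L → D = 14; vehicle 2 D → B → U → Q → F → X → D = 66; combined 80.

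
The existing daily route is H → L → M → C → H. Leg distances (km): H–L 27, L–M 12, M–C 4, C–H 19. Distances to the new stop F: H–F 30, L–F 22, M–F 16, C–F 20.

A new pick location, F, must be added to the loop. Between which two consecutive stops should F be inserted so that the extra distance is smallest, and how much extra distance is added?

Adding 25 km by placing F on the H–L leg.

Insertion cost between consecutive stops i–j is d(i,F) + d(F,j) − d(i,j):
  between H and L: 30 + 22 − 27 = 25
  between L and M: 22 + 16 − 12 = 26
  between M and C: 16 + 20 − 4 = 32
  between C and H: 20 + 30 − 19 = 31
Cheapest insertion is between H and L, adding 25.
New total = 62 + 25 = 87.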